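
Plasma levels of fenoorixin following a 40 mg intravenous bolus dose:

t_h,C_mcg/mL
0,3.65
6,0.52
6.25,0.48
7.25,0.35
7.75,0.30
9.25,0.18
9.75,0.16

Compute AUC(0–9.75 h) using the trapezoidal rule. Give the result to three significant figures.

AUC = 13.7 mcg/mL·h

Trapezoidal AUC_0→9.75:
  [0→6]: (3.65+0.52)/2 × 6 = 12.51
  [6→6.25]: (0.52+0.48)/2 × 0.25 = 0.125
  [6.25→7.25]: (0.48+0.35)/2 × 1 = 0.415
  [7.25→7.75]: (0.35+0.30)/2 × 0.5 = 0.1625
  [7.75→9.25]: (0.30+0.18)/2 × 1.5 = 0.36
  [9.25→9.75]: (0.18+0.16)/2 × 0.5 = 0.085
  Sum = 13.6575 mcg/mL·h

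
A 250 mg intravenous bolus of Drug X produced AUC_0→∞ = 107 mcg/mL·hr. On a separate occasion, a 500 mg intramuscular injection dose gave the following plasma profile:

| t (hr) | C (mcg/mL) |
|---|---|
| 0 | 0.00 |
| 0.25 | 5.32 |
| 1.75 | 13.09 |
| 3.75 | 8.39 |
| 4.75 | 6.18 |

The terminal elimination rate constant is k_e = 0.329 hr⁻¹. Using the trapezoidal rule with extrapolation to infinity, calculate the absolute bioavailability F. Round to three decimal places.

Trapezoidal AUC_0→4.75 (intramuscular injection):
  [0→0.25]: (0.00+5.32)/2 × 0.25 = 0.665
  [0.25→1.75]: (5.32+13.09)/2 × 1.5 = 13.8075
  [1.75→3.75]: (13.09+8.39)/2 × 2 = 21.48
  [3.75→4.75]: (8.39+6.18)/2 × 1 = 7.285
  Sum = 43.2375 mcg/mL·hr
Tail: C_last/k_e = 6.18/0.329 = 18.784
AUC_0→∞ (intramuscular injection) = 43.2375 + 18.784 = 62.0215 mcg/mL·hr
F = (AUC_ev/D_ev)/(AUC_iv/D_iv) = (62.0215/500)/(107/250) = 0.124043/0.428 = 0.2898

F = 0.290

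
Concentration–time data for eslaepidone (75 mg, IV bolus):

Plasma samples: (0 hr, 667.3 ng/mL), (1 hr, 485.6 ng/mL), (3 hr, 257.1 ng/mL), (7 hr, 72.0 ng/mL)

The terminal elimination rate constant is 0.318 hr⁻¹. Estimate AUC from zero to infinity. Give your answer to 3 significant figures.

AUC = 2200 ng/mL·hr

Trapezoidal AUC_0→7:
  [0→1]: (667.3+485.6)/2 × 1 = 576.45
  [1→3]: (485.6+257.1)/2 × 2 = 742.7
  [3→7]: (257.1+72.0)/2 × 4 = 658.2
  Sum = 1977.35 ng/mL·hr
Extrapolated tail: C_last / k_e = 72.0 / 0.318 = 226.415
AUC_0→∞ = 1977.35 + 226.415 = 2203.765 ng/mL·hr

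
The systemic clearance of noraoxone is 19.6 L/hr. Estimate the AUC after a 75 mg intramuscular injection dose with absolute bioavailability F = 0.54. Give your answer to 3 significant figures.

AUC = 2.07 mg/L·hr

AUC_0→∞ = F × Dose / CL
        = 0.54 × 75 / 19.6 = 2.06633 mg/L·hr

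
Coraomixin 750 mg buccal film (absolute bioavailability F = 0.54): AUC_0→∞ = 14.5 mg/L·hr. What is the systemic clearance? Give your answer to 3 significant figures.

CL = 27.9 L/hr

CL = F × Dose / AUC_0→∞
   = 0.54 × 750 / 14.5 = 27.931 L/hr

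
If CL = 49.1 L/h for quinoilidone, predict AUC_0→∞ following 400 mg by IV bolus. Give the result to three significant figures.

AUC_0→∞ = Dose_iv / CL
        = 400 / 49.1 = 8.14664 mg/L·h

AUC = 8.15 mg/L·h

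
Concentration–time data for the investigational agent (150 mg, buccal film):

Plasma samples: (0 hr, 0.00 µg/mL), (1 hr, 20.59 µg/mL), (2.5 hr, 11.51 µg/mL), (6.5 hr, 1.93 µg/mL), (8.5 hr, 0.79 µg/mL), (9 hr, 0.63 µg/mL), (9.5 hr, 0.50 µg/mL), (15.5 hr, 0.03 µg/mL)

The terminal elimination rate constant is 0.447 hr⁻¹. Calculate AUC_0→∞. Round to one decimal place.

AUC = 66.3 µg/mL·hr

Trapezoidal AUC_0→15.5:
  [0→1]: (0.00+20.59)/2 × 1 = 10.295
  [1→2.5]: (20.59+11.51)/2 × 1.5 = 24.075
  [2.5→6.5]: (11.51+1.93)/2 × 4 = 26.88
  [6.5→8.5]: (1.93+0.79)/2 × 2 = 2.72
  [8.5→9]: (0.79+0.63)/2 × 0.5 = 0.355
  [9→9.5]: (0.63+0.50)/2 × 0.5 = 0.2825
  [9.5→15.5]: (0.50+0.03)/2 × 6 = 1.59
  Sum = 66.1975 µg/mL·hr
Extrapolated tail: C_last / k_e = 0.03 / 0.447 = 0.067
AUC_0→∞ = 66.1975 + 0.067 = 66.2645 µg/mL·hr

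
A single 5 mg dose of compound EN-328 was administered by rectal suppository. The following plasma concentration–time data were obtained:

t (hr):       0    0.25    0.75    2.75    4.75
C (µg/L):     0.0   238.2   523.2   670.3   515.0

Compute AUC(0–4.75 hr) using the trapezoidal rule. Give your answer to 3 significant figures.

Trapezoidal AUC_0→4.75:
  [0→0.25]: (0.0+238.2)/2 × 0.25 = 29.775
  [0.25→0.75]: (238.2+523.2)/2 × 0.5 = 190.35
  [0.75→2.75]: (523.2+670.3)/2 × 2 = 1193.5
  [2.75→4.75]: (670.3+515.0)/2 × 2 = 1185.3
  Sum = 2598.925 µg/L·hr

AUC = 2600 µg/L·hr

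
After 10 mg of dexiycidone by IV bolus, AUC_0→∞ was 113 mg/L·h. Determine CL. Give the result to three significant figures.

CL = Dose_iv / AUC_0→∞
   = 10 / 113 = 0.0884956 L/h

CL = 0.0885 L/h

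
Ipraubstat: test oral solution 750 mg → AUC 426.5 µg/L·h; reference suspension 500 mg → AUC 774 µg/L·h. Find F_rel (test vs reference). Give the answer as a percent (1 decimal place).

F_rel = (AUC_test/D_test) / (AUC_ref/D_ref)
      = (426.5/750) / (774/500)
      = 0.568667 / 1.548 = 0.3674 = 36.74%

F_rel = 36.7%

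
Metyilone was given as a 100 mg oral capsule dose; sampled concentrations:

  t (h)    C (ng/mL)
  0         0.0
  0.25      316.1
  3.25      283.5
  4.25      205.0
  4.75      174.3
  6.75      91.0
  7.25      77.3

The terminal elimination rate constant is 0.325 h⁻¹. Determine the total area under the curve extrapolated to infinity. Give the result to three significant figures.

Trapezoidal AUC_0→7.25:
  [0→0.25]: (0.0+316.1)/2 × 0.25 = 39.5125
  [0.25→3.25]: (316.1+283.5)/2 × 3 = 899.4
  [3.25→4.25]: (283.5+205.0)/2 × 1 = 244.25
  [4.25→4.75]: (205.0+174.3)/2 × 0.5 = 94.825
  [4.75→6.75]: (174.3+91.0)/2 × 2 = 265.3
  [6.75→7.25]: (91.0+77.3)/2 × 0.5 = 42.075
  Sum = 1585.3625 ng/mL·h
Extrapolated tail: C_last / k_e = 77.3 / 0.325 = 237.846
AUC_0→∞ = 1585.3625 + 237.846 = 1823.2085 ng/mL·h

AUC = 1820 ng/mL·h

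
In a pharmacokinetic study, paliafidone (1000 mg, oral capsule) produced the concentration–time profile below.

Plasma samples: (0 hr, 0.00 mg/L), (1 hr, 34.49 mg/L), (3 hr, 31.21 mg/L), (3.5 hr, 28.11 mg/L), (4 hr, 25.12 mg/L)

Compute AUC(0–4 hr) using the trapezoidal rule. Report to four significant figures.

Trapezoidal AUC_0→4:
  [0→1]: (0.00+34.49)/2 × 1 = 17.245
  [1→3]: (34.49+31.21)/2 × 2 = 65.7
  [3→3.5]: (31.21+28.11)/2 × 0.5 = 14.83
  [3.5→4]: (28.11+25.12)/2 × 0.5 = 13.3075
  Sum = 111.0825 mg/L·hr

AUC = 111.1 mg/L·hr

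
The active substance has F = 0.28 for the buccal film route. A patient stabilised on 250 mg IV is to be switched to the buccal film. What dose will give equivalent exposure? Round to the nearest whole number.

D_buccal = 893 mg

For equal systemic exposure: F × D_ev = D_iv
D_ev = D_iv / F = 250 / 0.28 = 892.857 mg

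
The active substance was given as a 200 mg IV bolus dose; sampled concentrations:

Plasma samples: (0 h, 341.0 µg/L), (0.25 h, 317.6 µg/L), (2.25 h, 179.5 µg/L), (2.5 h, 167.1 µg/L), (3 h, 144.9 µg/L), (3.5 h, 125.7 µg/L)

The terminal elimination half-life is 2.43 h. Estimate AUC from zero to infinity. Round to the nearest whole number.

AUC = 1209 µg/L·h

Trapezoidal AUC_0→3.5:
  [0→0.25]: (341.0+317.6)/2 × 0.25 = 82.325
  [0.25→2.25]: (317.6+179.5)/2 × 2 = 497.1
  [2.25→2.5]: (179.5+167.1)/2 × 0.25 = 43.325
  [2.5→3]: (167.1+144.9)/2 × 0.5 = 78.0
  [3→3.5]: (144.9+125.7)/2 × 0.5 = 67.65
  Sum = 768.4 µg/L·h
k_e = ln2 / t½ = 0.693147 / 2.43 = 0.2852 h^-1
Extrapolated tail: C_last / k_e = 125.7 / 0.2852 = 440.743
AUC_0→∞ = 768.4 + 440.743 = 1209.143 µg/L·h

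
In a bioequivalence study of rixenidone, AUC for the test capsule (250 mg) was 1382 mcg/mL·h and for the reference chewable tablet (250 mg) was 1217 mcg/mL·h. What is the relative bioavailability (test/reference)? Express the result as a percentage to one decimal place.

F_rel = 113.6%

F_rel = (AUC_test/D_test) / (AUC_ref/D_ref)
      = (1382/250) / (1217/250)
      = 5.528 / 4.868 = 1.1356 = 113.56%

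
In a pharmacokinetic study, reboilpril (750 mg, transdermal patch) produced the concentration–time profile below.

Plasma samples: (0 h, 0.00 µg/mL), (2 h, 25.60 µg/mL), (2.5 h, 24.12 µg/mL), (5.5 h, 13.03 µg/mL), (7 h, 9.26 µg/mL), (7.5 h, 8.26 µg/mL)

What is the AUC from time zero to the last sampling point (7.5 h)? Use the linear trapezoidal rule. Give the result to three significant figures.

AUC = 115 µg/mL·h

Trapezoidal AUC_0→7.5:
  [0→2]: (0.00+25.60)/2 × 2 = 25.6
  [2→2.5]: (25.60+24.12)/2 × 0.5 = 12.43
  [2.5→5.5]: (24.12+13.03)/2 × 3 = 55.725
  [5.5→7]: (13.03+9.26)/2 × 1.5 = 16.7175
  [7→7.5]: (9.26+8.26)/2 × 0.5 = 4.38
  Sum = 114.8525 µg/mL·h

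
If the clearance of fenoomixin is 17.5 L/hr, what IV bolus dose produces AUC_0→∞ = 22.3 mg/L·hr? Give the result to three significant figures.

Dose = 390 mg

Dose_iv = CL × AUC_0→∞
     = 17.5 × 22.3 = 390.25 mg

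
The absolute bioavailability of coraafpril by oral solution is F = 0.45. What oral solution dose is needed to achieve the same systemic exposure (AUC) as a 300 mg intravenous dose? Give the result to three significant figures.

D_oral = 667 mg

For equal systemic exposure: F × D_ev = D_iv
D_ev = D_iv / F = 300 / 0.45 = 666.667 mg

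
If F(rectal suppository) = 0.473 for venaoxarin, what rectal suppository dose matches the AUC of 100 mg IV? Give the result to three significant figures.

For equal systemic exposure: F × D_ev = D_iv
D_ev = D_iv / F = 100 / 0.473 = 211.416 mg

D_rectal = 211 mg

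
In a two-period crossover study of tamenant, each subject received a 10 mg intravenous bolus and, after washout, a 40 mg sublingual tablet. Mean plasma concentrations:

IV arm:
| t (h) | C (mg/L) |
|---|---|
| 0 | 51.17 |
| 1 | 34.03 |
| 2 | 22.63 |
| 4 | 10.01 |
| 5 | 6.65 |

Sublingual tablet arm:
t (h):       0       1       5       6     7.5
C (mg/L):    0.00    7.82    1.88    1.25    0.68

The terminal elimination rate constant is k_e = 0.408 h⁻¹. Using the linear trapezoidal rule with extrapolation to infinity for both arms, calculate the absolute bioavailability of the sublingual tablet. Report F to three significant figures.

Trapezoidal AUC_0→5 (IV):
  [0→1]: (51.17+34.03)/2 × 1 = 42.6
  [1→2]: (34.03+22.63)/2 × 1 = 28.33
  [2→4]: (22.63+10.01)/2 × 2 = 32.64
  [4→5]: (10.01+6.65)/2 × 1 = 8.33
  Sum = 111.9 mg/L·h
IV tail: 6.65/0.408 = 16.299; AUC_iv,0→∞ = 111.9 + 16.299 = 128.199 mg/L·h
Trapezoidal AUC_0→7.5 (sublingual tablet):
  [0→1]: (0.00+7.82)/2 × 1 = 3.91
  [1→5]: (7.82+1.88)/2 × 4 = 19.4
  [5→6]: (1.88+1.25)/2 × 1 = 1.565
  [6→7.5]: (1.25+0.68)/2 × 1.5 = 1.4475
  Sum = 26.3225 mg/L·h
sublingual tablet tail: 0.68/0.408 = 1.667; AUC_ev,0→∞ = 26.3225 + 1.667 = 27.9895 mg/L·h
F = (AUC_ev/D_ev)/(AUC_iv/D_iv) = (27.9895/40)/(128.199/10) = 0.6997375/12.8199 = 0.0546

F = 0.0546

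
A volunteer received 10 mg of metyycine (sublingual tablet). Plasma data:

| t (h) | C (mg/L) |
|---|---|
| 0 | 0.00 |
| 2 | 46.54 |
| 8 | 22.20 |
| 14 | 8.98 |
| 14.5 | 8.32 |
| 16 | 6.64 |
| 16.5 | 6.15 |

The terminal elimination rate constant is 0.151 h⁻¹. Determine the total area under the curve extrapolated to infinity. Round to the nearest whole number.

AUC = 406 mg/L·h

Trapezoidal AUC_0→16.5:
  [0→2]: (0.00+46.54)/2 × 2 = 46.54
  [2→8]: (46.54+22.20)/2 × 6 = 206.22
  [8→14]: (22.20+8.98)/2 × 6 = 93.54
  [14→14.5]: (8.98+8.32)/2 × 0.5 = 4.325
  [14.5→16]: (8.32+6.64)/2 × 1.5 = 11.22
  [16→16.5]: (6.64+6.15)/2 × 0.5 = 3.1975
  Sum = 365.0425 mg/L·h
Extrapolated tail: C_last / k_e = 6.15 / 0.151 = 40.728
AUC_0→∞ = 365.0425 + 40.728 = 405.7705 mg/L·h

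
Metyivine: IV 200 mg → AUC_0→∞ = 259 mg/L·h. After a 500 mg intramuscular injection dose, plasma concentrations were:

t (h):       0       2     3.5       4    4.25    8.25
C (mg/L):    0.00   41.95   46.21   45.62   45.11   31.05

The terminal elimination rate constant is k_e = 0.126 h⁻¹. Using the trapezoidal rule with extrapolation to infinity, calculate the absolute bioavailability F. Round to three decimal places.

Trapezoidal AUC_0→8.25 (intramuscular injection):
  [0→2]: (0.00+41.95)/2 × 2 = 41.95
  [2→3.5]: (41.95+46.21)/2 × 1.5 = 66.12
  [3.5→4]: (46.21+45.62)/2 × 0.5 = 22.9575
  [4→4.25]: (45.62+45.11)/2 × 0.25 = 11.34125
  [4.25→8.25]: (45.11+31.05)/2 × 4 = 152.32
  Sum = 294.68875 mg/L·h
Tail: C_last/k_e = 31.05/0.126 = 246.429
AUC_0→∞ (intramuscular injection) = 294.68875 + 246.429 = 541.11775 mg/L·h
F = (AUC_ev/D_ev)/(AUC_iv/D_iv) = (541.11775/500)/(259/200) = 1.0822355/1.295 = 0.8357

F = 0.836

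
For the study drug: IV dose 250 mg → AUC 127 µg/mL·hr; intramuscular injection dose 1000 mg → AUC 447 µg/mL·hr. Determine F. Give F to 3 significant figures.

F = (AUC_ev / D_ev) / (AUC_iv / D_iv)
  = (447/1000) / (127/250)
  = 0.447 / 0.508 = 0.8799

F = 0.880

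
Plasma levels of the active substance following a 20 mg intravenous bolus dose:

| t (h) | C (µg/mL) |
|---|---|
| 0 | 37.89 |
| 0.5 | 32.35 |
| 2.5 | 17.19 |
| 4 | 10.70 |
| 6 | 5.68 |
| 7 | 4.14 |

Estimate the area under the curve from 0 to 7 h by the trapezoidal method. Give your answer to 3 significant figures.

AUC = 109 µg/mL·h

Trapezoidal AUC_0→7:
  [0→0.5]: (37.89+32.35)/2 × 0.5 = 17.56
  [0.5→2.5]: (32.35+17.19)/2 × 2 = 49.54
  [2.5→4]: (17.19+10.70)/2 × 1.5 = 20.9175
  [4→6]: (10.70+5.68)/2 × 2 = 16.38
  [6→7]: (5.68+4.14)/2 × 1 = 4.91
  Sum = 109.3075 µg/mL·h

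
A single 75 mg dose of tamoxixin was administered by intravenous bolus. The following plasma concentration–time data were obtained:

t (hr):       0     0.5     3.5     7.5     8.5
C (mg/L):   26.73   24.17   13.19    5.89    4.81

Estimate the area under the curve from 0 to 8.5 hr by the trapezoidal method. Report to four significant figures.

Trapezoidal AUC_0→8.5:
  [0→0.5]: (26.73+24.17)/2 × 0.5 = 12.725
  [0.5→3.5]: (24.17+13.19)/2 × 3 = 56.04
  [3.5→7.5]: (13.19+5.89)/2 × 4 = 38.16
  [7.5→8.5]: (5.89+4.81)/2 × 1 = 5.35
  Sum = 112.275 mg/L·hr

AUC = 112.3 mg/L·hr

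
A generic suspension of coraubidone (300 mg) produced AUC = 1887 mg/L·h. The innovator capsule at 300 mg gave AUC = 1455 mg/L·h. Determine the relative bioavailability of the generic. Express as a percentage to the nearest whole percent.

F_rel = 130%

F_rel = (AUC_test/D_test) / (AUC_ref/D_ref)
      = (1887/300) / (1455/300)
      = 6.29 / 4.85 = 1.2969 = 129.69%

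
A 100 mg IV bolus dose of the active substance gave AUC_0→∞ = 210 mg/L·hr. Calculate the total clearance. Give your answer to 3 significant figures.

CL = Dose_iv / AUC_0→∞
   = 100 / 210 = 0.47619 L/hr

CL = 0.476 L/hr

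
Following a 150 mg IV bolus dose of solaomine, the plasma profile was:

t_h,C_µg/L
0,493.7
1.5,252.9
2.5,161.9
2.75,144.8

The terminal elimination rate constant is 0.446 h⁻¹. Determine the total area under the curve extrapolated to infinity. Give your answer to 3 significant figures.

Trapezoidal AUC_0→2.75:
  [0→1.5]: (493.7+252.9)/2 × 1.5 = 559.95
  [1.5→2.5]: (252.9+161.9)/2 × 1 = 207.4
  [2.5→2.75]: (161.9+144.8)/2 × 0.25 = 38.3375
  Sum = 805.6875 µg/L·h
Extrapolated tail: C_last / k_e = 144.8 / 0.446 = 324.664
AUC_0→∞ = 805.6875 + 324.664 = 1130.3515 µg/L·h

AUC = 1130 µg/L·h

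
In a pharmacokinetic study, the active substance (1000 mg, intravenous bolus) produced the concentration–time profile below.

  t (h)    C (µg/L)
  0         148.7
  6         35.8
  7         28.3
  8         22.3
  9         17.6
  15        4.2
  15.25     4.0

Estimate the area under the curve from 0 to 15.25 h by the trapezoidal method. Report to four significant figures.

Trapezoidal AUC_0→15.25:
  [0→6]: (148.7+35.8)/2 × 6 = 553.5
  [6→7]: (35.8+28.3)/2 × 1 = 32.05
  [7→8]: (28.3+22.3)/2 × 1 = 25.3
  [8→9]: (22.3+17.6)/2 × 1 = 19.95
  [9→15]: (17.6+4.2)/2 × 6 = 65.4
  [15→15.25]: (4.2+4.0)/2 × 0.25 = 1.025
  Sum = 697.225 µg/L·h

AUC = 697.2 µg/L·h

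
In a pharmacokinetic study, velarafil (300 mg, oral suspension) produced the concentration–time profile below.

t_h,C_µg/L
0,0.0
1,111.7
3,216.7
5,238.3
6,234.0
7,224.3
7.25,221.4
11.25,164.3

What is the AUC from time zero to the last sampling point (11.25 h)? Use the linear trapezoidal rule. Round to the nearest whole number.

Trapezoidal AUC_0→11.25:
  [0→1]: (0.0+111.7)/2 × 1 = 55.85
  [1→3]: (111.7+216.7)/2 × 2 = 328.4
  [3→5]: (216.7+238.3)/2 × 2 = 455.0
  [5→6]: (238.3+234.0)/2 × 1 = 236.15
  [6→7]: (234.0+224.3)/2 × 1 = 229.15
  [7→7.25]: (224.3+221.4)/2 × 0.25 = 55.7125
  [7.25→11.25]: (221.4+164.3)/2 × 4 = 771.4
  Sum = 2131.6625 µg/L·h

AUC = 2132 µg/L·h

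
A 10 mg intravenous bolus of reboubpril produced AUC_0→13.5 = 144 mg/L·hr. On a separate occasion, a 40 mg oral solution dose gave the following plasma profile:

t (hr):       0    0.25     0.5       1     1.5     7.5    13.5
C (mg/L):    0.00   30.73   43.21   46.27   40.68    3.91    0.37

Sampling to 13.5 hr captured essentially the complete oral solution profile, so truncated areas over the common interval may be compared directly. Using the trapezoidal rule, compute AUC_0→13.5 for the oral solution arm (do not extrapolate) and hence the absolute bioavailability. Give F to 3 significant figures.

Trapezoidal AUC_0→13.5 (oral solution):
  [0→0.25]: (0.00+30.73)/2 × 0.25 = 3.84125
  [0.25→0.5]: (30.73+43.21)/2 × 0.25 = 9.2425
  [0.5→1]: (43.21+46.27)/2 × 0.5 = 22.37
  [1→1.5]: (46.27+40.68)/2 × 0.5 = 21.7375
  [1.5→7.5]: (40.68+3.91)/2 × 6 = 133.77
  [7.5→13.5]: (3.91+0.37)/2 × 6 = 12.84
  Sum = 203.80125 mg/L·hr
F = (AUC_ev/D_ev)/(AUC_iv/D_iv) = (203.80125/40)/(144/10) = 5.09503/14.4 = 0.3538

F = 0.354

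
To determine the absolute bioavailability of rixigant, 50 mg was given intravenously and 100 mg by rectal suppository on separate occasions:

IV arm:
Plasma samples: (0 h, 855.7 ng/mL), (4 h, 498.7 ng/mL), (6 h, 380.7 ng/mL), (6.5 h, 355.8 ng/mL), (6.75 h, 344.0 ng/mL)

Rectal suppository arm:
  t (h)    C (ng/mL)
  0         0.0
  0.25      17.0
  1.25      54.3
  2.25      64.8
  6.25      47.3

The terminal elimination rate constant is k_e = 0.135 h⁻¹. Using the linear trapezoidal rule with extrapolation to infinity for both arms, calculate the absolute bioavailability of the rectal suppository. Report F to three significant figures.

Trapezoidal AUC_0→6.75 (IV):
  [0→4]: (855.7+498.7)/2 × 4 = 2708.8
  [4→6]: (498.7+380.7)/2 × 2 = 879.4
  [6→6.5]: (380.7+355.8)/2 × 0.5 = 184.125
  [6.5→6.75]: (355.8+344.0)/2 × 0.25 = 87.475
  Sum = 3859.8 ng/mL·h
IV tail: 344.0/0.135 = 2548.148; AUC_iv,0→∞ = 3859.8 + 2548.148 = 6407.948 ng/mL·h
Trapezoidal AUC_0→6.25 (rectal suppository):
  [0→0.25]: (0.0+17.0)/2 × 0.25 = 2.125
  [0.25→1.25]: (17.0+54.3)/2 × 1 = 35.65
  [1.25→2.25]: (54.3+64.8)/2 × 1 = 59.55
  [2.25→6.25]: (64.8+47.3)/2 × 4 = 224.2
  Sum = 321.525 ng/mL·h
rectal suppository tail: 47.3/0.135 = 350.370; AUC_ev,0→∞ = 321.525 + 350.370 = 671.895 ng/mL·h
F = (AUC_ev/D_ev)/(AUC_iv/D_iv) = (671.895/100)/(6407.948/50) = 6.71895/128.15896 = 0.0524

F = 0.0524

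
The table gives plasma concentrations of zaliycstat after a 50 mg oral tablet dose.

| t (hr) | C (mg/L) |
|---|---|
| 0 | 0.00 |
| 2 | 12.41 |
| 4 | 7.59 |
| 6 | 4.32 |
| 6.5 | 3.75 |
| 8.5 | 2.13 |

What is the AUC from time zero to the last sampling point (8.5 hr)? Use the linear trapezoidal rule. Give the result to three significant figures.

Trapezoidal AUC_0→8.5:
  [0→2]: (0.00+12.41)/2 × 2 = 12.41
  [2→4]: (12.41+7.59)/2 × 2 = 20.0
  [4→6]: (7.59+4.32)/2 × 2 = 11.91
  [6→6.5]: (4.32+3.75)/2 × 0.5 = 2.0175
  [6.5→8.5]: (3.75+2.13)/2 × 2 = 5.88
  Sum = 52.2175 mg/L·hr

AUC = 52.2 mg/L·hr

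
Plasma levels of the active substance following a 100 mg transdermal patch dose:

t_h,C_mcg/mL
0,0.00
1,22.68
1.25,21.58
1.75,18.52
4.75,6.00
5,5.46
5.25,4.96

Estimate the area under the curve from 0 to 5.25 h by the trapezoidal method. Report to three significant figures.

Trapezoidal AUC_0→5.25:
  [0→1]: (0.00+22.68)/2 × 1 = 11.34
  [1→1.25]: (22.68+21.58)/2 × 0.25 = 5.5325
  [1.25→1.75]: (21.58+18.52)/2 × 0.5 = 10.025
  [1.75→4.75]: (18.52+6.00)/2 × 3 = 36.78
  [4.75→5]: (6.00+5.46)/2 × 0.25 = 1.4325
  [5→5.25]: (5.46+4.96)/2 × 0.25 = 1.3025
  Sum = 66.4125 mcg/mL·h

AUC = 66.4 mcg/mL·h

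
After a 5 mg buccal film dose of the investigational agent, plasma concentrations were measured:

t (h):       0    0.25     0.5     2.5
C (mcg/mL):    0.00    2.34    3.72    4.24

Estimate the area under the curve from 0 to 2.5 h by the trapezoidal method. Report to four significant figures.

AUC = 9.010 mcg/mL·h

Trapezoidal AUC_0→2.5:
  [0→0.25]: (0.00+2.34)/2 × 0.25 = 0.2925
  [0.25→0.5]: (2.34+3.72)/2 × 0.25 = 0.7575
  [0.5→2.5]: (3.72+4.24)/2 × 2 = 7.96
  Sum = 9.01 mcg/mL·h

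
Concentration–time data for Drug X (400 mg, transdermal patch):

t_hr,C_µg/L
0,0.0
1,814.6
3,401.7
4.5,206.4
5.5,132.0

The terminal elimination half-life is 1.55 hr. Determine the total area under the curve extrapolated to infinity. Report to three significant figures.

AUC = 2540 µg/L·hr

Trapezoidal AUC_0→5.5:
  [0→1]: (0.0+814.6)/2 × 1 = 407.3
  [1→3]: (814.6+401.7)/2 × 2 = 1216.3
  [3→4.5]: (401.7+206.4)/2 × 1.5 = 456.075
  [4.5→5.5]: (206.4+132.0)/2 × 1 = 169.2
  Sum = 2248.875 µg/L·hr
k_e = ln2 / t½ = 0.693147 / 1.55 = 0.4472 hr^-1
Extrapolated tail: C_last / k_e = 132.0 / 0.4472 = 295.170
AUC_0→∞ = 2248.875 + 295.170 = 2544.045 µg/L·hr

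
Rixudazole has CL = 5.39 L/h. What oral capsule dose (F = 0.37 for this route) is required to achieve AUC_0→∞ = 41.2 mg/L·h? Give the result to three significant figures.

Dose = 600 mg

Dose = CL × AUC_0→∞ / F
     = 5.39 × 41.2 / 0.37 = 600.184 mg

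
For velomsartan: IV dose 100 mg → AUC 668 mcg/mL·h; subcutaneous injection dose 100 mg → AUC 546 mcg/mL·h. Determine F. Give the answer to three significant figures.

F = (AUC_ev / D_ev) / (AUC_iv / D_iv)
  = (546/100) / (668/100)
  = 5.46 / 6.68 = 0.8174

F = 0.817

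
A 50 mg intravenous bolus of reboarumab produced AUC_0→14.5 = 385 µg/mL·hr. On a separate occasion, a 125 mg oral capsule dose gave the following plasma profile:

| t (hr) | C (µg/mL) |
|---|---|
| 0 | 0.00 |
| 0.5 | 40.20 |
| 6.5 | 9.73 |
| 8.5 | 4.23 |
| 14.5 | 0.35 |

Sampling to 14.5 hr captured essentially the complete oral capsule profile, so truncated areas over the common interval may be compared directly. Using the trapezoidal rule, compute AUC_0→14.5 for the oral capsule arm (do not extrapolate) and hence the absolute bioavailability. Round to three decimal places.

Trapezoidal AUC_0→14.5 (oral capsule):
  [0→0.5]: (0.00+40.20)/2 × 0.5 = 10.05
  [0.5→6.5]: (40.20+9.73)/2 × 6 = 149.79
  [6.5→8.5]: (9.73+4.23)/2 × 2 = 13.96
  [8.5→14.5]: (4.23+0.35)/2 × 6 = 13.74
  Sum = 187.54 µg/mL·hr
F = (AUC_ev/D_ev)/(AUC_iv/D_iv) = (187.54/125)/(385/50) = 1.50032/7.7 = 0.1948

F = 0.195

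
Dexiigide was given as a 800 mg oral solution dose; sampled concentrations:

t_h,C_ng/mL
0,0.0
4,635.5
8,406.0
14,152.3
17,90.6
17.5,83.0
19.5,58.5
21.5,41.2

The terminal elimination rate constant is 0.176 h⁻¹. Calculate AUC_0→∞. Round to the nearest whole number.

AUC = 5912 ng/mL·h

Trapezoidal AUC_0→21.5:
  [0→4]: (0.0+635.5)/2 × 4 = 1271.0
  [4→8]: (635.5+406.0)/2 × 4 = 2083.0
  [8→14]: (406.0+152.3)/2 × 6 = 1674.9
  [14→17]: (152.3+90.6)/2 × 3 = 364.35
  [17→17.5]: (90.6+83.0)/2 × 0.5 = 43.4
  [17.5→19.5]: (83.0+58.5)/2 × 2 = 141.5
  [19.5→21.5]: (58.5+41.2)/2 × 2 = 99.7
  Sum = 5677.85 ng/mL·h
Extrapolated tail: C_last / k_e = 41.2 / 0.176 = 234.091
AUC_0→∞ = 5677.85 + 234.091 = 5911.941 ng/mL·h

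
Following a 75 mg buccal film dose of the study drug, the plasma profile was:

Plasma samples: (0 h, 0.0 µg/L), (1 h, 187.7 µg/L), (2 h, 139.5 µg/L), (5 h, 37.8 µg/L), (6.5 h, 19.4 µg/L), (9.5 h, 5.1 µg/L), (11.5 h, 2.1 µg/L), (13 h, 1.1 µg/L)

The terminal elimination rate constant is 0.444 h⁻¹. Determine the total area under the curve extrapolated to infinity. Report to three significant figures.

Trapezoidal AUC_0→13:
  [0→1]: (0.0+187.7)/2 × 1 = 93.85
  [1→2]: (187.7+139.5)/2 × 1 = 163.6
  [2→5]: (139.5+37.8)/2 × 3 = 265.95
  [5→6.5]: (37.8+19.4)/2 × 1.5 = 42.9
  [6.5→9.5]: (19.4+5.1)/2 × 3 = 36.75
  [9.5→11.5]: (5.1+2.1)/2 × 2 = 7.2
  [11.5→13]: (2.1+1.1)/2 × 1.5 = 2.4
  Sum = 612.65 µg/L·h
Extrapolated tail: C_last / k_e = 1.1 / 0.444 = 2.477
AUC_0→∞ = 612.65 + 2.477 = 615.127 µg/L·h

AUC = 615 µg/L·h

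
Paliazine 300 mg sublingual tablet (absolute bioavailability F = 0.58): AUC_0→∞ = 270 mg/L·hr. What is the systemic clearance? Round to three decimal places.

CL = 0.644 L/hr

CL = F × Dose / AUC_0→∞
   = 0.58 × 300 / 270 = 0.644444 L/hr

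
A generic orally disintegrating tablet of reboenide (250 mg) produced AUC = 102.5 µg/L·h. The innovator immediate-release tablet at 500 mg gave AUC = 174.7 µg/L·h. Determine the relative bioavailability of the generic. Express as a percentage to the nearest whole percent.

F_rel = (AUC_test/D_test) / (AUC_ref/D_ref)
      = (102.5/250) / (174.7/500)
      = 0.41 / 0.3494 = 1.1734 = 117.34%

F_rel = 117%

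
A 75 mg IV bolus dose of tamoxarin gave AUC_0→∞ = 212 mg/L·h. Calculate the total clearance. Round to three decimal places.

CL = Dose_iv / AUC_0→∞
   = 75 / 212 = 0.353774 L/h

CL = 0.354 L/h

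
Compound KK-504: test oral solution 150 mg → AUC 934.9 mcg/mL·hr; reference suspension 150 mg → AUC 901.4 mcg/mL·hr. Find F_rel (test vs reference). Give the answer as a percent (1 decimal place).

F_rel = (AUC_test/D_test) / (AUC_ref/D_ref)
      = (934.9/150) / (901.4/150)
      = 6.23267 / 6.00933 = 1.0372 = 103.72%

F_rel = 103.7%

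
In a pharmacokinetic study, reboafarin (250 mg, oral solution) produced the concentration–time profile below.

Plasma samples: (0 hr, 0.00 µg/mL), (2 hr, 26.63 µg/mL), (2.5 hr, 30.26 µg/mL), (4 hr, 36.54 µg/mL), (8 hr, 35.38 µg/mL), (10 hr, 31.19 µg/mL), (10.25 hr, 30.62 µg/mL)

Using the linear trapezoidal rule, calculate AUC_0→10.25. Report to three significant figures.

AUC = 309 µg/mL·hr

Trapezoidal AUC_0→10.25:
  [0→2]: (0.00+26.63)/2 × 2 = 26.63
  [2→2.5]: (26.63+30.26)/2 × 0.5 = 14.2225
  [2.5→4]: (30.26+36.54)/2 × 1.5 = 50.1
  [4→8]: (36.54+35.38)/2 × 4 = 143.84
  [8→10]: (35.38+31.19)/2 × 2 = 66.57
  [10→10.25]: (31.19+30.62)/2 × 0.25 = 7.72625
  Sum = 309.08875 µg/mL·hr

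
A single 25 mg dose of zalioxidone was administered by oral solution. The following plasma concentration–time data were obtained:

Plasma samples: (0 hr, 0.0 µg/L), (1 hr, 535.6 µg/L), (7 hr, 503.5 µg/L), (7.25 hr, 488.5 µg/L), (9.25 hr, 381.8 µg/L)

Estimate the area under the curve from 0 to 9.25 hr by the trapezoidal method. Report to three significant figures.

Trapezoidal AUC_0→9.25:
  [0→1]: (0.0+535.6)/2 × 1 = 267.8
  [1→7]: (535.6+503.5)/2 × 6 = 3117.3
  [7→7.25]: (503.5+488.5)/2 × 0.25 = 124.0
  [7.25→9.25]: (488.5+381.8)/2 × 2 = 870.3
  Sum = 4379.4 µg/L·hr

AUC = 4380 µg/L·hr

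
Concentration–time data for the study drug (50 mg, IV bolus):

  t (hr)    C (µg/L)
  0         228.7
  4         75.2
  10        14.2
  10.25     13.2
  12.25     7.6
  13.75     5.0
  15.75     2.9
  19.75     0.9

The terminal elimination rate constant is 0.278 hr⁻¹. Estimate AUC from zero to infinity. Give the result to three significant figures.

AUC = 928 µg/L·hr

Trapezoidal AUC_0→19.75:
  [0→4]: (228.7+75.2)/2 × 4 = 607.8
  [4→10]: (75.2+14.2)/2 × 6 = 268.2
  [10→10.25]: (14.2+13.2)/2 × 0.25 = 3.425
  [10.25→12.25]: (13.2+7.6)/2 × 2 = 20.8
  [12.25→13.75]: (7.6+5.0)/2 × 1.5 = 9.45
  [13.75→15.75]: (5.0+2.9)/2 × 2 = 7.9
  [15.75→19.75]: (2.9+0.9)/2 × 4 = 7.6
  Sum = 925.175 µg/L·hr
Extrapolated tail: C_last / k_e = 0.9 / 0.278 = 3.237
AUC_0→∞ = 925.175 + 3.237 = 928.412 µg/L·hr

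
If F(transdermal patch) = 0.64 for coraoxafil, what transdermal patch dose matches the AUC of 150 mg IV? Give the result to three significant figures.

D_transdermal = 234 mg

For equal systemic exposure: F × D_ev = D_iv
D_ev = D_iv / F = 150 / 0.64 = 234.375 mg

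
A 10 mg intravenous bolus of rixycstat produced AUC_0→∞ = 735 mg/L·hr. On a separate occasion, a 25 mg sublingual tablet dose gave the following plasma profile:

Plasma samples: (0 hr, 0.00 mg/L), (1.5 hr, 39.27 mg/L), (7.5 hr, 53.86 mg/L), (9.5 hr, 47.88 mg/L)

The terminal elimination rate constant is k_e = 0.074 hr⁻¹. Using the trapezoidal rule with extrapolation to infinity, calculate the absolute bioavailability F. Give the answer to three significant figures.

F = 0.576

Trapezoidal AUC_0→9.5 (sublingual tablet):
  [0→1.5]: (0.00+39.27)/2 × 1.5 = 29.4525
  [1.5→7.5]: (39.27+53.86)/2 × 6 = 279.39
  [7.5→9.5]: (53.86+47.88)/2 × 2 = 101.74
  Sum = 410.5825 mg/L·hr
Tail: C_last/k_e = 47.88/0.074 = 647.027
AUC_0→∞ (sublingual tablet) = 410.5825 + 647.027 = 1057.6095 mg/L·hr
F = (AUC_ev/D_ev)/(AUC_iv/D_iv) = (1057.6095/25)/(735/10) = 42.30438/73.5 = 0.5756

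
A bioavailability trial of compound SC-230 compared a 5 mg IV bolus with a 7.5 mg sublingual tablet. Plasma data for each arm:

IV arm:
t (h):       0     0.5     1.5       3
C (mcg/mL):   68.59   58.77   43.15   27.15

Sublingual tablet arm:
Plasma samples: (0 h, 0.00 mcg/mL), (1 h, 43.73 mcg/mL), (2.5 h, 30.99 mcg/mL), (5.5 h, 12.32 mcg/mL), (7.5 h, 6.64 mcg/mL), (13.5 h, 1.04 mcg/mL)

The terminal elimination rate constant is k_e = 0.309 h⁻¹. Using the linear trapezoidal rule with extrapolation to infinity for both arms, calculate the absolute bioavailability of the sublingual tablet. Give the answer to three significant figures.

F = 0.562

Trapezoidal AUC_0→3 (IV):
  [0→0.5]: (68.59+58.77)/2 × 0.5 = 31.84
  [0.5→1.5]: (58.77+43.15)/2 × 1 = 50.96
  [1.5→3]: (43.15+27.15)/2 × 1.5 = 52.725
  Sum = 135.525 mcg/mL·h
IV tail: 27.15/0.309 = 87.864; AUC_iv,0→∞ = 135.525 + 87.864 = 223.389 mcg/mL·h
Trapezoidal AUC_0→13.5 (sublingual tablet):
  [0→1]: (0.00+43.73)/2 × 1 = 21.865
  [1→2.5]: (43.73+30.99)/2 × 1.5 = 56.04
  [2.5→5.5]: (30.99+12.32)/2 × 3 = 64.965
  [5.5→7.5]: (12.32+6.64)/2 × 2 = 18.96
  [7.5→13.5]: (6.64+1.04)/2 × 6 = 23.04
  Sum = 184.87 mcg/mL·h
sublingual tablet tail: 1.04/0.309 = 3.366; AUC_ev,0→∞ = 184.87 + 3.366 = 188.236 mcg/mL·h
F = (AUC_ev/D_ev)/(AUC_iv/D_iv) = (188.236/7.5)/(223.389/5) = 25.0981/44.6778 = 0.5618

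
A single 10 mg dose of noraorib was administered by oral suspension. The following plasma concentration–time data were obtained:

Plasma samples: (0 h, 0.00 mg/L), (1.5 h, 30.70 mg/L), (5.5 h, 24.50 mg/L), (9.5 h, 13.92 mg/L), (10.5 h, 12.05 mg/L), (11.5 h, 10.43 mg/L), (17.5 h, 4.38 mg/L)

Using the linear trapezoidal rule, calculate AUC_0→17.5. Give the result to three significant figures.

Trapezoidal AUC_0→17.5:
  [0→1.5]: (0.00+30.70)/2 × 1.5 = 23.025
  [1.5→5.5]: (30.70+24.50)/2 × 4 = 110.4
  [5.5→9.5]: (24.50+13.92)/2 × 4 = 76.84
  [9.5→10.5]: (13.92+12.05)/2 × 1 = 12.985
  [10.5→11.5]: (12.05+10.43)/2 × 1 = 11.24
  [11.5→17.5]: (10.43+4.38)/2 × 6 = 44.43
  Sum = 278.92 mg/L·h

AUC = 279 mg/L·h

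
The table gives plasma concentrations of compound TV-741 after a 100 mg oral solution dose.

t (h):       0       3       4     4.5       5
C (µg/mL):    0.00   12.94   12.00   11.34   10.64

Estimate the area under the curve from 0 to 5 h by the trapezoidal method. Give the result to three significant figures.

Trapezoidal AUC_0→5:
  [0→3]: (0.00+12.94)/2 × 3 = 19.41
  [3→4]: (12.94+12.00)/2 × 1 = 12.47
  [4→4.5]: (12.00+11.34)/2 × 0.5 = 5.835
  [4.5→5]: (11.34+10.64)/2 × 0.5 = 5.495
  Sum = 43.21 µg/mL·h

AUC = 43.2 µg/mL·h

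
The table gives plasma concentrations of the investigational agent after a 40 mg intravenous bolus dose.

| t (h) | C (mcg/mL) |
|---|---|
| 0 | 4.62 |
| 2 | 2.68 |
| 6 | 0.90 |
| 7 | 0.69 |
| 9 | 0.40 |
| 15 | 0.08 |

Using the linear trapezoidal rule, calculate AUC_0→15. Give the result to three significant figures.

Trapezoidal AUC_0→15:
  [0→2]: (4.62+2.68)/2 × 2 = 7.3
  [2→6]: (2.68+0.90)/2 × 4 = 7.16
  [6→7]: (0.90+0.69)/2 × 1 = 0.795
  [7→9]: (0.69+0.40)/2 × 2 = 1.09
  [9→15]: (0.40+0.08)/2 × 6 = 1.44
  Sum = 17.785 mcg/mL·h

AUC = 17.8 mcg/mL·h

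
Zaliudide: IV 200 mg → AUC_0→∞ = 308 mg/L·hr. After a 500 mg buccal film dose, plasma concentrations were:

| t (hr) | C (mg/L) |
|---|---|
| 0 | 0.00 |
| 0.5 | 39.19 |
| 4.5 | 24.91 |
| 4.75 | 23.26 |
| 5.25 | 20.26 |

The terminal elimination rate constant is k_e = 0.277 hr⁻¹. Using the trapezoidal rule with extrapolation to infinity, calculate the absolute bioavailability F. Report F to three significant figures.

Trapezoidal AUC_0→5.25 (buccal film):
  [0→0.5]: (0.00+39.19)/2 × 0.5 = 9.7975
  [0.5→4.5]: (39.19+24.91)/2 × 4 = 128.2
  [4.5→4.75]: (24.91+23.26)/2 × 0.25 = 6.02125
  [4.75→5.25]: (23.26+20.26)/2 × 0.5 = 10.88
  Sum = 154.89875 mg/L·hr
Tail: C_last/k_e = 20.26/0.277 = 73.141
AUC_0→∞ (buccal film) = 154.89875 + 73.141 = 228.03975 mg/L·hr
F = (AUC_ev/D_ev)/(AUC_iv/D_iv) = (228.03975/500)/(308/200) = 0.4560795/1.54 = 0.2962

F = 0.296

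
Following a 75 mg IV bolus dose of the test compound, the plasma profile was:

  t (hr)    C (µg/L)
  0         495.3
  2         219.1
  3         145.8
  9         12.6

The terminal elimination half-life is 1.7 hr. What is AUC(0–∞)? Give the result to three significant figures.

Trapezoidal AUC_0→9:
  [0→2]: (495.3+219.1)/2 × 2 = 714.4
  [2→3]: (219.1+145.8)/2 × 1 = 182.45
  [3→9]: (145.8+12.6)/2 × 6 = 475.2
  Sum = 1372.05 µg/L·hr
k_e = ln2 / t½ = 0.693147 / 1.7 = 0.4077 hr^-1
Extrapolated tail: C_last / k_e = 12.6 / 0.4077 = 30.905
AUC_0→∞ = 1372.05 + 30.905 = 1402.955 µg/L·hr

AUC = 1400 µg/L·hr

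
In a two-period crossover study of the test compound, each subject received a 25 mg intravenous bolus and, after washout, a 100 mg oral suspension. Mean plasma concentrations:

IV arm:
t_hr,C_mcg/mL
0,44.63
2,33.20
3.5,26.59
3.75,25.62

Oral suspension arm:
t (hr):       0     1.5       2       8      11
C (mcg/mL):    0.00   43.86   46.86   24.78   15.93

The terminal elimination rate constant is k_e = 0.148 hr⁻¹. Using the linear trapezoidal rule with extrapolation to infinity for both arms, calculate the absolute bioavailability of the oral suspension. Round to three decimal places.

F = 0.363

Trapezoidal AUC_0→3.75 (IV):
  [0→2]: (44.63+33.20)/2 × 2 = 77.83
  [2→3.5]: (33.20+26.59)/2 × 1.5 = 44.8425
  [3.5→3.75]: (26.59+25.62)/2 × 0.25 = 6.52625
  Sum = 129.19875 mcg/mL·hr
IV tail: 25.62/0.148 = 173.108; AUC_iv,0→∞ = 129.19875 + 173.108 = 302.30675 mcg/mL·hr
Trapezoidal AUC_0→11 (oral suspension):
  [0→1.5]: (0.00+43.86)/2 × 1.5 = 32.895
  [1.5→2]: (43.86+46.86)/2 × 0.5 = 22.68
  [2→8]: (46.86+24.78)/2 × 6 = 214.92
  [8→11]: (24.78+15.93)/2 × 3 = 61.065
  Sum = 331.56 mcg/mL·hr
oral suspension tail: 15.93/0.148 = 107.635; AUC_ev,0→∞ = 331.56 + 107.635 = 439.195 mcg/mL·hr
F = (AUC_ev/D_ev)/(AUC_iv/D_iv) = (439.195/100)/(302.30675/25) = 4.39195/12.09227 = 0.3632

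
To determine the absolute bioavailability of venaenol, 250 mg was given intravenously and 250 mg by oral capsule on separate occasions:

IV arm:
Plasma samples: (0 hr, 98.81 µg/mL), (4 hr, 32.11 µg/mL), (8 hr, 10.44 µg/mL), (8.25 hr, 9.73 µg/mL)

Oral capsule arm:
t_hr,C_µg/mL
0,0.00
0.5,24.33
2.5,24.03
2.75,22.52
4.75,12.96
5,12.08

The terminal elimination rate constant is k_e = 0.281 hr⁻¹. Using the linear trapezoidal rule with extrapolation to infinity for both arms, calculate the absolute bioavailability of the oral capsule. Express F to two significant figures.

F = 0.37

Trapezoidal AUC_0→8.25 (IV):
  [0→4]: (98.81+32.11)/2 × 4 = 261.84
  [4→8]: (32.11+10.44)/2 × 4 = 85.1
  [8→8.25]: (10.44+9.73)/2 × 0.25 = 2.52125
  Sum = 349.46125 µg/mL·hr
IV tail: 9.73/0.281 = 34.626; AUC_iv,0→∞ = 349.46125 + 34.626 = 384.08725 µg/mL·hr
Trapezoidal AUC_0→5 (oral capsule):
  [0→0.5]: (0.00+24.33)/2 × 0.5 = 6.0825
  [0.5→2.5]: (24.33+24.03)/2 × 2 = 48.36
  [2.5→2.75]: (24.03+22.52)/2 × 0.25 = 5.81875
  [2.75→4.75]: (22.52+12.96)/2 × 2 = 35.48
  [4.75→5]: (12.96+12.08)/2 × 0.25 = 3.13
  Sum = 98.87125 µg/mL·hr
oral capsule tail: 12.08/0.281 = 42.989; AUC_ev,0→∞ = 98.87125 + 42.989 = 141.86025 µg/mL·hr
F = (AUC_ev/D_ev)/(AUC_iv/D_iv) = (141.86025/250)/(384.08725/250) = 0.567441/1.536349 = 0.3693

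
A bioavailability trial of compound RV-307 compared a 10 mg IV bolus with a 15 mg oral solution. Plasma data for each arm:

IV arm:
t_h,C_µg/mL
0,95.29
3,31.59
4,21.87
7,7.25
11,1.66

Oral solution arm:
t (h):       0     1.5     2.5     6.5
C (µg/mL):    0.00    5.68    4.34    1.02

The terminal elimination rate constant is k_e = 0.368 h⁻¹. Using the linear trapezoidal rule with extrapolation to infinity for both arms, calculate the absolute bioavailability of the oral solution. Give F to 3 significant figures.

Trapezoidal AUC_0→11 (IV):
  [0→3]: (95.29+31.59)/2 × 3 = 190.32
  [3→4]: (31.59+21.87)/2 × 1 = 26.73
  [4→7]: (21.87+7.25)/2 × 3 = 43.68
  [7→11]: (7.25+1.66)/2 × 4 = 17.82
  Sum = 278.55 µg/mL·h
IV tail: 1.66/0.368 = 4.511; AUC_iv,0→∞ = 278.55 + 4.511 = 283.061 µg/mL·h
Trapezoidal AUC_0→6.5 (oral solution):
  [0→1.5]: (0.00+5.68)/2 × 1.5 = 4.26
  [1.5→2.5]: (5.68+4.34)/2 × 1 = 5.01
  [2.5→6.5]: (4.34+1.02)/2 × 4 = 10.72
  Sum = 19.99 µg/mL·h
oral solution tail: 1.02/0.368 = 2.772; AUC_ev,0→∞ = 19.99 + 2.772 = 22.762 µg/mL·h
F = (AUC_ev/D_ev)/(AUC_iv/D_iv) = (22.762/15)/(283.061/10) = 1.51747/28.3061 = 0.0536

F = 0.0536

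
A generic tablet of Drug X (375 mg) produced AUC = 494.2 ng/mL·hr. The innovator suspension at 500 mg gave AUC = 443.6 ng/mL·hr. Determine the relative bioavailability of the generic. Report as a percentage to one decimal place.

F_rel = 148.5%

F_rel = (AUC_test/D_test) / (AUC_ref/D_ref)
      = (494.2/375) / (443.6/500)
      = 1.31787 / 0.8872 = 1.4854 = 148.54%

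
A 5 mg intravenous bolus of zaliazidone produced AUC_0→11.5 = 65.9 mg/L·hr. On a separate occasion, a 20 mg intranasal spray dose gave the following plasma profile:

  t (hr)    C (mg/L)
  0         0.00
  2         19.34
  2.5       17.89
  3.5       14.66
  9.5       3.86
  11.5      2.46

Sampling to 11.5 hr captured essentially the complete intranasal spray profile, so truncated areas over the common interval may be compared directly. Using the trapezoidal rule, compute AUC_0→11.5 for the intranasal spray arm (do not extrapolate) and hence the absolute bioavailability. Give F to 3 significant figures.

Trapezoidal AUC_0→11.5 (intranasal spray):
  [0→2]: (0.00+19.34)/2 × 2 = 19.34
  [2→2.5]: (19.34+17.89)/2 × 0.5 = 9.3075
  [2.5→3.5]: (17.89+14.66)/2 × 1 = 16.275
  [3.5→9.5]: (14.66+3.86)/2 × 6 = 55.56
  [9.5→11.5]: (3.86+2.46)/2 × 2 = 6.32
  Sum = 106.8025 mg/L·hr
F = (AUC_ev/D_ev)/(AUC_iv/D_iv) = (106.8025/20)/(65.9/5) = 5.340125/13.18 = 0.4052

F = 0.405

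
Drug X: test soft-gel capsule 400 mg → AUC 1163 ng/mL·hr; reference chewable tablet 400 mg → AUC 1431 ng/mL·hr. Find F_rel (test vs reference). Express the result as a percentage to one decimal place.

F_rel = (AUC_test/D_test) / (AUC_ref/D_ref)
      = (1163/400) / (1431/400)
      = 2.9075 / 3.5775 = 0.8127 = 81.27%

F_rel = 81.3%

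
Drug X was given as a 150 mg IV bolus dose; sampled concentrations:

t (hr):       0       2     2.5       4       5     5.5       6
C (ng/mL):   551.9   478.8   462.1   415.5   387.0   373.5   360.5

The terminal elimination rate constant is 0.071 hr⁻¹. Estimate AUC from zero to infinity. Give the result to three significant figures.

AUC = 7780 ng/mL·hr

Trapezoidal AUC_0→6:
  [0→2]: (551.9+478.8)/2 × 2 = 1030.7
  [2→2.5]: (478.8+462.1)/2 × 0.5 = 235.225
  [2.5→4]: (462.1+415.5)/2 × 1.5 = 658.2
  [4→5]: (415.5+387.0)/2 × 1 = 401.25
  [5→5.5]: (387.0+373.5)/2 × 0.5 = 190.125
  [5.5→6]: (373.5+360.5)/2 × 0.5 = 183.5
  Sum = 2699.0 ng/mL·hr
Extrapolated tail: C_last / k_e = 360.5 / 0.071 = 5077.465
AUC_0→∞ = 2699.0 + 5077.465 = 7776.465 ng/mL·hr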